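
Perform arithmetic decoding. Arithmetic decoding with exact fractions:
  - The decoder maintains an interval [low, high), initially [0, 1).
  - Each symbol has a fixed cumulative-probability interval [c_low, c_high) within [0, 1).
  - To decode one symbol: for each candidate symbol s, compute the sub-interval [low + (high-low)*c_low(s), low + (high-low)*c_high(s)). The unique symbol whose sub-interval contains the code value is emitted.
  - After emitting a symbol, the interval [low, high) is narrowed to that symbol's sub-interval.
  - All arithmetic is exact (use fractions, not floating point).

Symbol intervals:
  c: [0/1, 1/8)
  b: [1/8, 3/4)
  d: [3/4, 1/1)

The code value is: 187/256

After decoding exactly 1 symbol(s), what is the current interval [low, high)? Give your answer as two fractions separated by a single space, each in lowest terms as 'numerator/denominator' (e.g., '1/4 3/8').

Answer: 1/8 3/4

Derivation:
Step 1: interval [0/1, 1/1), width = 1/1 - 0/1 = 1/1
  'c': [0/1 + 1/1*0/1, 0/1 + 1/1*1/8) = [0/1, 1/8)
  'b': [0/1 + 1/1*1/8, 0/1 + 1/1*3/4) = [1/8, 3/4) <- contains code 187/256
  'd': [0/1 + 1/1*3/4, 0/1 + 1/1*1/1) = [3/4, 1/1)
  emit 'b', narrow to [1/8, 3/4)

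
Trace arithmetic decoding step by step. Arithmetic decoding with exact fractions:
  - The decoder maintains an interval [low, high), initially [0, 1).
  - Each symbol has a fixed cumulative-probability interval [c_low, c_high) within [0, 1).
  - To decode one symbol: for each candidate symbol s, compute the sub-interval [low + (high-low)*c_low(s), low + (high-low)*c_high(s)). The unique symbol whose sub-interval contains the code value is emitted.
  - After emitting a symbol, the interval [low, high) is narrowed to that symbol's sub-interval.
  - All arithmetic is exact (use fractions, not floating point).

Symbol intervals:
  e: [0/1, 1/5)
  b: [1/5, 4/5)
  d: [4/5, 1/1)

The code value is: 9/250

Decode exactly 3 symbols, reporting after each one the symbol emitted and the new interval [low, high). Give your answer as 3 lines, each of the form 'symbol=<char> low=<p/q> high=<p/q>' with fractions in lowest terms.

Step 1: interval [0/1, 1/1), width = 1/1 - 0/1 = 1/1
  'e': [0/1 + 1/1*0/1, 0/1 + 1/1*1/5) = [0/1, 1/5) <- contains code 9/250
  'b': [0/1 + 1/1*1/5, 0/1 + 1/1*4/5) = [1/5, 4/5)
  'd': [0/1 + 1/1*4/5, 0/1 + 1/1*1/1) = [4/5, 1/1)
  emit 'e', narrow to [0/1, 1/5)
Step 2: interval [0/1, 1/5), width = 1/5 - 0/1 = 1/5
  'e': [0/1 + 1/5*0/1, 0/1 + 1/5*1/5) = [0/1, 1/25) <- contains code 9/250
  'b': [0/1 + 1/5*1/5, 0/1 + 1/5*4/5) = [1/25, 4/25)
  'd': [0/1 + 1/5*4/5, 0/1 + 1/5*1/1) = [4/25, 1/5)
  emit 'e', narrow to [0/1, 1/25)
Step 3: interval [0/1, 1/25), width = 1/25 - 0/1 = 1/25
  'e': [0/1 + 1/25*0/1, 0/1 + 1/25*1/5) = [0/1, 1/125)
  'b': [0/1 + 1/25*1/5, 0/1 + 1/25*4/5) = [1/125, 4/125)
  'd': [0/1 + 1/25*4/5, 0/1 + 1/25*1/1) = [4/125, 1/25) <- contains code 9/250
  emit 'd', narrow to [4/125, 1/25)

Answer: symbol=e low=0/1 high=1/5
symbol=e low=0/1 high=1/25
symbol=d low=4/125 high=1/25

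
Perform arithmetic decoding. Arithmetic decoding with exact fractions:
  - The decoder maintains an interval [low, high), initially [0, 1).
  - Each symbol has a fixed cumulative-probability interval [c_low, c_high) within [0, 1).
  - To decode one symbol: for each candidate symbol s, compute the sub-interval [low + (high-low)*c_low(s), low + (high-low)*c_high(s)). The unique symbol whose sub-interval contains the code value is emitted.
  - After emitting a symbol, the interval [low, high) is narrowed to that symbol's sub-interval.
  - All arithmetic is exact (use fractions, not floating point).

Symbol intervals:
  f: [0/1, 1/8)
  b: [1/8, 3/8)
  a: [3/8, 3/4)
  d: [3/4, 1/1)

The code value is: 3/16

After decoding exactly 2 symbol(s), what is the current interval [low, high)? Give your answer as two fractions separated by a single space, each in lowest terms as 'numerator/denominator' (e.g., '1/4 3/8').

Step 1: interval [0/1, 1/1), width = 1/1 - 0/1 = 1/1
  'f': [0/1 + 1/1*0/1, 0/1 + 1/1*1/8) = [0/1, 1/8)
  'b': [0/1 + 1/1*1/8, 0/1 + 1/1*3/8) = [1/8, 3/8) <- contains code 3/16
  'a': [0/1 + 1/1*3/8, 0/1 + 1/1*3/4) = [3/8, 3/4)
  'd': [0/1 + 1/1*3/4, 0/1 + 1/1*1/1) = [3/4, 1/1)
  emit 'b', narrow to [1/8, 3/8)
Step 2: interval [1/8, 3/8), width = 3/8 - 1/8 = 1/4
  'f': [1/8 + 1/4*0/1, 1/8 + 1/4*1/8) = [1/8, 5/32)
  'b': [1/8 + 1/4*1/8, 1/8 + 1/4*3/8) = [5/32, 7/32) <- contains code 3/16
  'a': [1/8 + 1/4*3/8, 1/8 + 1/4*3/4) = [7/32, 5/16)
  'd': [1/8 + 1/4*3/4, 1/8 + 1/4*1/1) = [5/16, 3/8)
  emit 'b', narrow to [5/32, 7/32)

Answer: 5/32 7/32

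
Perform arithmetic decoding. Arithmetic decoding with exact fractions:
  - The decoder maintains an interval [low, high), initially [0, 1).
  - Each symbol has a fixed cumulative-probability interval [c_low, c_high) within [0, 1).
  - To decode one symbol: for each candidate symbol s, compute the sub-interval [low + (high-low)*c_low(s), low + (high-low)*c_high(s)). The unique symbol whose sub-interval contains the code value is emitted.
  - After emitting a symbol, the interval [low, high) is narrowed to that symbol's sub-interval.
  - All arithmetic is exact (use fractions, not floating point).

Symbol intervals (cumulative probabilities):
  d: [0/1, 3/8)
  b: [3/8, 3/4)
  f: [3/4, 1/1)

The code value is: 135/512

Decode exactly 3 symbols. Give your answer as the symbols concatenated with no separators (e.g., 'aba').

Step 1: interval [0/1, 1/1), width = 1/1 - 0/1 = 1/1
  'd': [0/1 + 1/1*0/1, 0/1 + 1/1*3/8) = [0/1, 3/8) <- contains code 135/512
  'b': [0/1 + 1/1*3/8, 0/1 + 1/1*3/4) = [3/8, 3/4)
  'f': [0/1 + 1/1*3/4, 0/1 + 1/1*1/1) = [3/4, 1/1)
  emit 'd', narrow to [0/1, 3/8)
Step 2: interval [0/1, 3/8), width = 3/8 - 0/1 = 3/8
  'd': [0/1 + 3/8*0/1, 0/1 + 3/8*3/8) = [0/1, 9/64)
  'b': [0/1 + 3/8*3/8, 0/1 + 3/8*3/4) = [9/64, 9/32) <- contains code 135/512
  'f': [0/1 + 3/8*3/4, 0/1 + 3/8*1/1) = [9/32, 3/8)
  emit 'b', narrow to [9/64, 9/32)
Step 3: interval [9/64, 9/32), width = 9/32 - 9/64 = 9/64
  'd': [9/64 + 9/64*0/1, 9/64 + 9/64*3/8) = [9/64, 99/512)
  'b': [9/64 + 9/64*3/8, 9/64 + 9/64*3/4) = [99/512, 63/256)
  'f': [9/64 + 9/64*3/4, 9/64 + 9/64*1/1) = [63/256, 9/32) <- contains code 135/512
  emit 'f', narrow to [63/256, 9/32)

Answer: dbf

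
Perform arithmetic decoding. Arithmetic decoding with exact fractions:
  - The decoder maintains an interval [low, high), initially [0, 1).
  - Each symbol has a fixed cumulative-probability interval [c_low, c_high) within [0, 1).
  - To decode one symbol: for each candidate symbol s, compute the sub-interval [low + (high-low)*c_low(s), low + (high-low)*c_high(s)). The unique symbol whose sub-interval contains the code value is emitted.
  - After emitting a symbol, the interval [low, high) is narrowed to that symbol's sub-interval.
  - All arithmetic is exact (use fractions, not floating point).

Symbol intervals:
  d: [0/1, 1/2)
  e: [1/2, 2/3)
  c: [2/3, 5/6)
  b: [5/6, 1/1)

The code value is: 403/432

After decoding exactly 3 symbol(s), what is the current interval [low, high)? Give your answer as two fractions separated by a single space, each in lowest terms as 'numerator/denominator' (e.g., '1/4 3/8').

Step 1: interval [0/1, 1/1), width = 1/1 - 0/1 = 1/1
  'd': [0/1 + 1/1*0/1, 0/1 + 1/1*1/2) = [0/1, 1/2)
  'e': [0/1 + 1/1*1/2, 0/1 + 1/1*2/3) = [1/2, 2/3)
  'c': [0/1 + 1/1*2/3, 0/1 + 1/1*5/6) = [2/3, 5/6)
  'b': [0/1 + 1/1*5/6, 0/1 + 1/1*1/1) = [5/6, 1/1) <- contains code 403/432
  emit 'b', narrow to [5/6, 1/1)
Step 2: interval [5/6, 1/1), width = 1/1 - 5/6 = 1/6
  'd': [5/6 + 1/6*0/1, 5/6 + 1/6*1/2) = [5/6, 11/12)
  'e': [5/6 + 1/6*1/2, 5/6 + 1/6*2/3) = [11/12, 17/18) <- contains code 403/432
  'c': [5/6 + 1/6*2/3, 5/6 + 1/6*5/6) = [17/18, 35/36)
  'b': [5/6 + 1/6*5/6, 5/6 + 1/6*1/1) = [35/36, 1/1)
  emit 'e', narrow to [11/12, 17/18)
Step 3: interval [11/12, 17/18), width = 17/18 - 11/12 = 1/36
  'd': [11/12 + 1/36*0/1, 11/12 + 1/36*1/2) = [11/12, 67/72)
  'e': [11/12 + 1/36*1/2, 11/12 + 1/36*2/3) = [67/72, 101/108) <- contains code 403/432
  'c': [11/12 + 1/36*2/3, 11/12 + 1/36*5/6) = [101/108, 203/216)
  'b': [11/12 + 1/36*5/6, 11/12 + 1/36*1/1) = [203/216, 17/18)
  emit 'e', narrow to [67/72, 101/108)

Answer: 67/72 101/108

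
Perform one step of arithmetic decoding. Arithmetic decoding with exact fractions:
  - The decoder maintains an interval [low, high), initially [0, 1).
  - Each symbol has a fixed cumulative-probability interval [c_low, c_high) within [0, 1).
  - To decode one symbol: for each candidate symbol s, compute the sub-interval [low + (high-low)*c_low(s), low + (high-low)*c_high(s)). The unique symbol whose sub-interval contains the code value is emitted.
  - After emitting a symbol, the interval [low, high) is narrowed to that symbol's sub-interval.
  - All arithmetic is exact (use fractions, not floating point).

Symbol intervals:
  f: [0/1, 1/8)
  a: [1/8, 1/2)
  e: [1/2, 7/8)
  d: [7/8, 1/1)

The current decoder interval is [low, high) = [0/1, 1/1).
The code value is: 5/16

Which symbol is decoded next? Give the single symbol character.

Answer: a

Derivation:
Interval width = high − low = 1/1 − 0/1 = 1/1
Scaled code = (code − low) / width = (5/16 − 0/1) / 1/1 = 5/16
  f: [0/1, 1/8) 
  a: [1/8, 1/2) ← scaled code falls here ✓
  e: [1/2, 7/8) 
  d: [7/8, 1/1) 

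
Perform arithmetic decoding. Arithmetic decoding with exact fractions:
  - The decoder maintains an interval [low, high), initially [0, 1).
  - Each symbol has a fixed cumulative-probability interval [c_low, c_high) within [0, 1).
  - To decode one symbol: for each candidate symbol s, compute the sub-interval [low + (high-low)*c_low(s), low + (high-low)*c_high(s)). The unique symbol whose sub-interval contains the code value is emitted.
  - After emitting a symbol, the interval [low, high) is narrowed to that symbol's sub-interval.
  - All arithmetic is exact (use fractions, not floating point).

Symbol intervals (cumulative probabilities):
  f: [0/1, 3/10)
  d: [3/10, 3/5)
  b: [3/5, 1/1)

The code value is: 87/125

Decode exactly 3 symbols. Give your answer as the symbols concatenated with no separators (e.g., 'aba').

Step 1: interval [0/1, 1/1), width = 1/1 - 0/1 = 1/1
  'f': [0/1 + 1/1*0/1, 0/1 + 1/1*3/10) = [0/1, 3/10)
  'd': [0/1 + 1/1*3/10, 0/1 + 1/1*3/5) = [3/10, 3/5)
  'b': [0/1 + 1/1*3/5, 0/1 + 1/1*1/1) = [3/5, 1/1) <- contains code 87/125
  emit 'b', narrow to [3/5, 1/1)
Step 2: interval [3/5, 1/1), width = 1/1 - 3/5 = 2/5
  'f': [3/5 + 2/5*0/1, 3/5 + 2/5*3/10) = [3/5, 18/25) <- contains code 87/125
  'd': [3/5 + 2/5*3/10, 3/5 + 2/5*3/5) = [18/25, 21/25)
  'b': [3/5 + 2/5*3/5, 3/5 + 2/5*1/1) = [21/25, 1/1)
  emit 'f', narrow to [3/5, 18/25)
Step 3: interval [3/5, 18/25), width = 18/25 - 3/5 = 3/25
  'f': [3/5 + 3/25*0/1, 3/5 + 3/25*3/10) = [3/5, 159/250)
  'd': [3/5 + 3/25*3/10, 3/5 + 3/25*3/5) = [159/250, 84/125)
  'b': [3/5 + 3/25*3/5, 3/5 + 3/25*1/1) = [84/125, 18/25) <- contains code 87/125
  emit 'b', narrow to [84/125, 18/25)

Answer: bfb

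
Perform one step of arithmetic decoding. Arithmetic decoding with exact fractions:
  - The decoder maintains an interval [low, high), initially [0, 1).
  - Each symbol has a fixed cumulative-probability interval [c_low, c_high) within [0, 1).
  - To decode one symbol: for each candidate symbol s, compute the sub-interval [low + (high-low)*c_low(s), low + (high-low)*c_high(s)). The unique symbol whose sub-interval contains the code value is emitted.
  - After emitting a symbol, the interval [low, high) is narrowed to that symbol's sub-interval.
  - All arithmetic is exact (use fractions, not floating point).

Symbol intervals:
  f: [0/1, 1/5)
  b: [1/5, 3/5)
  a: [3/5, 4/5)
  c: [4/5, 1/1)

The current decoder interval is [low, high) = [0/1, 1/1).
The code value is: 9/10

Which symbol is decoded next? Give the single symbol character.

Interval width = high − low = 1/1 − 0/1 = 1/1
Scaled code = (code − low) / width = (9/10 − 0/1) / 1/1 = 9/10
  f: [0/1, 1/5) 
  b: [1/5, 3/5) 
  a: [3/5, 4/5) 
  c: [4/5, 1/1) ← scaled code falls here ✓

Answer: c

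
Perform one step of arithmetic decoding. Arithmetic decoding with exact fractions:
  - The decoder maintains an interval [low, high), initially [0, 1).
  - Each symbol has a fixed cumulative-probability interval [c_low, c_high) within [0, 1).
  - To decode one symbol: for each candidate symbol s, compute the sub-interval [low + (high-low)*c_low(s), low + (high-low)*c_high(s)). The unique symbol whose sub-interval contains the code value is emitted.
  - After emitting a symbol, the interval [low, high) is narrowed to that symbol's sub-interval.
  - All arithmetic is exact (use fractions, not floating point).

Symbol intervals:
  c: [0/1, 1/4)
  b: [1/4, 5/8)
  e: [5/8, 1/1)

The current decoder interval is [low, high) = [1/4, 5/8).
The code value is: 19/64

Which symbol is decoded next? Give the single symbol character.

Interval width = high − low = 5/8 − 1/4 = 3/8
Scaled code = (code − low) / width = (19/64 − 1/4) / 3/8 = 1/8
  c: [0/1, 1/4) ← scaled code falls here ✓
  b: [1/4, 5/8) 
  e: [5/8, 1/1) 

Answer: c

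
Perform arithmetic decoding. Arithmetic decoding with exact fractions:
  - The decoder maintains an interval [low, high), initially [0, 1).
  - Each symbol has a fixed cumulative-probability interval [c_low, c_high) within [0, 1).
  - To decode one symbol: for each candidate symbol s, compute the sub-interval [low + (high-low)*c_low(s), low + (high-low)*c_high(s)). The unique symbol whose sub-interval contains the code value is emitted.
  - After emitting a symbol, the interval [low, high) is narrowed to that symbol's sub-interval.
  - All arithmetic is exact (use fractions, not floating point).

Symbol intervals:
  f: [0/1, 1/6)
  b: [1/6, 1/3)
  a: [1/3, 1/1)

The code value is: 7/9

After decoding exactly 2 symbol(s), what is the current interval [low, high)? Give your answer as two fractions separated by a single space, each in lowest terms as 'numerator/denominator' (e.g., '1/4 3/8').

Step 1: interval [0/1, 1/1), width = 1/1 - 0/1 = 1/1
  'f': [0/1 + 1/1*0/1, 0/1 + 1/1*1/6) = [0/1, 1/6)
  'b': [0/1 + 1/1*1/6, 0/1 + 1/1*1/3) = [1/6, 1/3)
  'a': [0/1 + 1/1*1/3, 0/1 + 1/1*1/1) = [1/3, 1/1) <- contains code 7/9
  emit 'a', narrow to [1/3, 1/1)
Step 2: interval [1/3, 1/1), width = 1/1 - 1/3 = 2/3
  'f': [1/3 + 2/3*0/1, 1/3 + 2/3*1/6) = [1/3, 4/9)
  'b': [1/3 + 2/3*1/6, 1/3 + 2/3*1/3) = [4/9, 5/9)
  'a': [1/3 + 2/3*1/3, 1/3 + 2/3*1/1) = [5/9, 1/1) <- contains code 7/9
  emit 'a', narrow to [5/9, 1/1)

Answer: 5/9 1/1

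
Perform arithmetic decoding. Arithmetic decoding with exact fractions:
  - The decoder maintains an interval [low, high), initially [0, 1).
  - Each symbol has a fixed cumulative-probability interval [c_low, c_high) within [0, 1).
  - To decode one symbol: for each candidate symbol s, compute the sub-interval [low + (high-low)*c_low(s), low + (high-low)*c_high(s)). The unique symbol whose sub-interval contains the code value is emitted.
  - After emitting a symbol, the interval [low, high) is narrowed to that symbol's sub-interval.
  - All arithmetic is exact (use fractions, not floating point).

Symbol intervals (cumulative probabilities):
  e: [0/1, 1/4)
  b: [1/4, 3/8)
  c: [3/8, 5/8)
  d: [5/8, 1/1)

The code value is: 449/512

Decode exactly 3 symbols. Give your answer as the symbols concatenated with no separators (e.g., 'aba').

Step 1: interval [0/1, 1/1), width = 1/1 - 0/1 = 1/1
  'e': [0/1 + 1/1*0/1, 0/1 + 1/1*1/4) = [0/1, 1/4)
  'b': [0/1 + 1/1*1/4, 0/1 + 1/1*3/8) = [1/4, 3/8)
  'c': [0/1 + 1/1*3/8, 0/1 + 1/1*5/8) = [3/8, 5/8)
  'd': [0/1 + 1/1*5/8, 0/1 + 1/1*1/1) = [5/8, 1/1) <- contains code 449/512
  emit 'd', narrow to [5/8, 1/1)
Step 2: interval [5/8, 1/1), width = 1/1 - 5/8 = 3/8
  'e': [5/8 + 3/8*0/1, 5/8 + 3/8*1/4) = [5/8, 23/32)
  'b': [5/8 + 3/8*1/4, 5/8 + 3/8*3/8) = [23/32, 49/64)
  'c': [5/8 + 3/8*3/8, 5/8 + 3/8*5/8) = [49/64, 55/64)
  'd': [5/8 + 3/8*5/8, 5/8 + 3/8*1/1) = [55/64, 1/1) <- contains code 449/512
  emit 'd', narrow to [55/64, 1/1)
Step 3: interval [55/64, 1/1), width = 1/1 - 55/64 = 9/64
  'e': [55/64 + 9/64*0/1, 55/64 + 9/64*1/4) = [55/64, 229/256) <- contains code 449/512
  'b': [55/64 + 9/64*1/4, 55/64 + 9/64*3/8) = [229/256, 467/512)
  'c': [55/64 + 9/64*3/8, 55/64 + 9/64*5/8) = [467/512, 485/512)
  'd': [55/64 + 9/64*5/8, 55/64 + 9/64*1/1) = [485/512, 1/1)
  emit 'e', narrow to [55/64, 229/256)

Answer: dde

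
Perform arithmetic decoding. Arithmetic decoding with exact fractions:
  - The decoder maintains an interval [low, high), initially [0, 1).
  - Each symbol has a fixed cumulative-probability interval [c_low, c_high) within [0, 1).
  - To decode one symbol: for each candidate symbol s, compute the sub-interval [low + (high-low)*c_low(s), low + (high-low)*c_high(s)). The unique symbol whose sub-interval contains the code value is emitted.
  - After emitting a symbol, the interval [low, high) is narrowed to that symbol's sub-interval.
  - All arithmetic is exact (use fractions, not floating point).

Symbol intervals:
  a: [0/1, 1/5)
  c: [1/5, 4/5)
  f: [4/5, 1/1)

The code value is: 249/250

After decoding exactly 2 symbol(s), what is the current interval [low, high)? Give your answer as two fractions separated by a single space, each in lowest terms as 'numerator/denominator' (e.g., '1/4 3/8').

Answer: 24/25 1/1

Derivation:
Step 1: interval [0/1, 1/1), width = 1/1 - 0/1 = 1/1
  'a': [0/1 + 1/1*0/1, 0/1 + 1/1*1/5) = [0/1, 1/5)
  'c': [0/1 + 1/1*1/5, 0/1 + 1/1*4/5) = [1/5, 4/5)
  'f': [0/1 + 1/1*4/5, 0/1 + 1/1*1/1) = [4/5, 1/1) <- contains code 249/250
  emit 'f', narrow to [4/5, 1/1)
Step 2: interval [4/5, 1/1), width = 1/1 - 4/5 = 1/5
  'a': [4/5 + 1/5*0/1, 4/5 + 1/5*1/5) = [4/5, 21/25)
  'c': [4/5 + 1/5*1/5, 4/5 + 1/5*4/5) = [21/25, 24/25)
  'f': [4/5 + 1/5*4/5, 4/5 + 1/5*1/1) = [24/25, 1/1) <- contains code 249/250
  emit 'f', narrow to [24/25, 1/1)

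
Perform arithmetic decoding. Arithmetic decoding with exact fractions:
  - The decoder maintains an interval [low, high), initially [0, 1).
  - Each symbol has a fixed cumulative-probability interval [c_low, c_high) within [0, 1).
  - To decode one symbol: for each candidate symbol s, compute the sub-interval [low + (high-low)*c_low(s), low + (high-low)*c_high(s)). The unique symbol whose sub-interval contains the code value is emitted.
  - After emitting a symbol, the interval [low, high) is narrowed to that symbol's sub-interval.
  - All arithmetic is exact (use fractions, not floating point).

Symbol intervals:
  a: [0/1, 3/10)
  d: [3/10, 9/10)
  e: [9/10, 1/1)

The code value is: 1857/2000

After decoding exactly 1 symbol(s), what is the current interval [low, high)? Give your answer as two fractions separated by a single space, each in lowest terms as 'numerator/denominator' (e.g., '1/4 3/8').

Step 1: interval [0/1, 1/1), width = 1/1 - 0/1 = 1/1
  'a': [0/1 + 1/1*0/1, 0/1 + 1/1*3/10) = [0/1, 3/10)
  'd': [0/1 + 1/1*3/10, 0/1 + 1/1*9/10) = [3/10, 9/10)
  'e': [0/1 + 1/1*9/10, 0/1 + 1/1*1/1) = [9/10, 1/1) <- contains code 1857/2000
  emit 'e', narrow to [9/10, 1/1)

Answer: 9/10 1/1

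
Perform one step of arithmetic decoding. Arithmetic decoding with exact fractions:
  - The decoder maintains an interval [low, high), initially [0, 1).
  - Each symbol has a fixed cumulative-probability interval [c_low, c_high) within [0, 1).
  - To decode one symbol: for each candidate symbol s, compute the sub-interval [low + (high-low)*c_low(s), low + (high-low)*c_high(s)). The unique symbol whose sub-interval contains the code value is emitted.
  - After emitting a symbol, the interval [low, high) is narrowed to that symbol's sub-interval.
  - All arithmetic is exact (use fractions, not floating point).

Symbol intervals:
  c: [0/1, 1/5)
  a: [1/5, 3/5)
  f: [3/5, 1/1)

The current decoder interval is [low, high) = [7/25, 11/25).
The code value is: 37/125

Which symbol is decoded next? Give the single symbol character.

Interval width = high − low = 11/25 − 7/25 = 4/25
Scaled code = (code − low) / width = (37/125 − 7/25) / 4/25 = 1/10
  c: [0/1, 1/5) ← scaled code falls here ✓
  a: [1/5, 3/5) 
  f: [3/5, 1/1) 

Answer: c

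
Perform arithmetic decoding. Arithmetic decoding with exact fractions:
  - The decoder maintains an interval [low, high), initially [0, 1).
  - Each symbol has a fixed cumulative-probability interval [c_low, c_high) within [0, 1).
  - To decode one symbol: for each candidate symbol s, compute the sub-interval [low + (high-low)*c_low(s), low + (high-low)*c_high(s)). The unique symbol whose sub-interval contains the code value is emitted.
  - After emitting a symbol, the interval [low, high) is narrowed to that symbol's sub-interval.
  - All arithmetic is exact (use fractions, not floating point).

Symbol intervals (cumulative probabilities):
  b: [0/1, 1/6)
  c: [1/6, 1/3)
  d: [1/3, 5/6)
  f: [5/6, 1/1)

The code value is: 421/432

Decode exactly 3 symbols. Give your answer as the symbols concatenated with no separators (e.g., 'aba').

Step 1: interval [0/1, 1/1), width = 1/1 - 0/1 = 1/1
  'b': [0/1 + 1/1*0/1, 0/1 + 1/1*1/6) = [0/1, 1/6)
  'c': [0/1 + 1/1*1/6, 0/1 + 1/1*1/3) = [1/6, 1/3)
  'd': [0/1 + 1/1*1/3, 0/1 + 1/1*5/6) = [1/3, 5/6)
  'f': [0/1 + 1/1*5/6, 0/1 + 1/1*1/1) = [5/6, 1/1) <- contains code 421/432
  emit 'f', narrow to [5/6, 1/1)
Step 2: interval [5/6, 1/1), width = 1/1 - 5/6 = 1/6
  'b': [5/6 + 1/6*0/1, 5/6 + 1/6*1/6) = [5/6, 31/36)
  'c': [5/6 + 1/6*1/6, 5/6 + 1/6*1/3) = [31/36, 8/9)
  'd': [5/6 + 1/6*1/3, 5/6 + 1/6*5/6) = [8/9, 35/36)
  'f': [5/6 + 1/6*5/6, 5/6 + 1/6*1/1) = [35/36, 1/1) <- contains code 421/432
  emit 'f', narrow to [35/36, 1/1)
Step 3: interval [35/36, 1/1), width = 1/1 - 35/36 = 1/36
  'b': [35/36 + 1/36*0/1, 35/36 + 1/36*1/6) = [35/36, 211/216) <- contains code 421/432
  'c': [35/36 + 1/36*1/6, 35/36 + 1/36*1/3) = [211/216, 53/54)
  'd': [35/36 + 1/36*1/3, 35/36 + 1/36*5/6) = [53/54, 215/216)
  'f': [35/36 + 1/36*5/6, 35/36 + 1/36*1/1) = [215/216, 1/1)
  emit 'b', narrow to [35/36, 211/216)

Answer: ffb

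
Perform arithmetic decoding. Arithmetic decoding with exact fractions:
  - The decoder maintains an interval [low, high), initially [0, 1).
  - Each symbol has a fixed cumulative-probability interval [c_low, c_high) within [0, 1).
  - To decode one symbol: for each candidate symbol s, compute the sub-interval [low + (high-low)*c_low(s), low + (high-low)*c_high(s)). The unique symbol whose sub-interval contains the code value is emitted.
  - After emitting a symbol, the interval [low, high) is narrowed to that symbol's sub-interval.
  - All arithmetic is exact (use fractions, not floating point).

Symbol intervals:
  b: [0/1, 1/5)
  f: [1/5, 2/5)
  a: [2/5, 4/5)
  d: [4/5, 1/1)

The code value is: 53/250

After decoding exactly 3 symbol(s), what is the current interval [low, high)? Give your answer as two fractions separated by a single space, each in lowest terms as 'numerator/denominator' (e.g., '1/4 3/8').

Answer: 26/125 27/125

Derivation:
Step 1: interval [0/1, 1/1), width = 1/1 - 0/1 = 1/1
  'b': [0/1 + 1/1*0/1, 0/1 + 1/1*1/5) = [0/1, 1/5)
  'f': [0/1 + 1/1*1/5, 0/1 + 1/1*2/5) = [1/5, 2/5) <- contains code 53/250
  'a': [0/1 + 1/1*2/5, 0/1 + 1/1*4/5) = [2/5, 4/5)
  'd': [0/1 + 1/1*4/5, 0/1 + 1/1*1/1) = [4/5, 1/1)
  emit 'f', narrow to [1/5, 2/5)
Step 2: interval [1/5, 2/5), width = 2/5 - 1/5 = 1/5
  'b': [1/5 + 1/5*0/1, 1/5 + 1/5*1/5) = [1/5, 6/25) <- contains code 53/250
  'f': [1/5 + 1/5*1/5, 1/5 + 1/5*2/5) = [6/25, 7/25)
  'a': [1/5 + 1/5*2/5, 1/5 + 1/5*4/5) = [7/25, 9/25)
  'd': [1/5 + 1/5*4/5, 1/5 + 1/5*1/1) = [9/25, 2/5)
  emit 'b', narrow to [1/5, 6/25)
Step 3: interval [1/5, 6/25), width = 6/25 - 1/5 = 1/25
  'b': [1/5 + 1/25*0/1, 1/5 + 1/25*1/5) = [1/5, 26/125)
  'f': [1/5 + 1/25*1/5, 1/5 + 1/25*2/5) = [26/125, 27/125) <- contains code 53/250
  'a': [1/5 + 1/25*2/5, 1/5 + 1/25*4/5) = [27/125, 29/125)
  'd': [1/5 + 1/25*4/5, 1/5 + 1/25*1/1) = [29/125, 6/25)
  emit 'f', narrow to [26/125, 27/125)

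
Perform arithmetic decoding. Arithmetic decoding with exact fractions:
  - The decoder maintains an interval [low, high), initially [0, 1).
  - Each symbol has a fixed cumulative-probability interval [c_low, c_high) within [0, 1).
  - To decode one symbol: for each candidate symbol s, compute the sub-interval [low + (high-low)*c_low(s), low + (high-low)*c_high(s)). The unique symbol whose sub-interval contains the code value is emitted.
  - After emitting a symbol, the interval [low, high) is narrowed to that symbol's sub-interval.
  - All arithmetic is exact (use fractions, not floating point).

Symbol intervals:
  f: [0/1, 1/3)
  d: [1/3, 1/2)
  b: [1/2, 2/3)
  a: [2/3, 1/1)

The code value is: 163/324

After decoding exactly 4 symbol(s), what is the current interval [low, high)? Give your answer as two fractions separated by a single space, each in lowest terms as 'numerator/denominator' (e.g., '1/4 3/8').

Step 1: interval [0/1, 1/1), width = 1/1 - 0/1 = 1/1
  'f': [0/1 + 1/1*0/1, 0/1 + 1/1*1/3) = [0/1, 1/3)
  'd': [0/1 + 1/1*1/3, 0/1 + 1/1*1/2) = [1/3, 1/2)
  'b': [0/1 + 1/1*1/2, 0/1 + 1/1*2/3) = [1/2, 2/3) <- contains code 163/324
  'a': [0/1 + 1/1*2/3, 0/1 + 1/1*1/1) = [2/3, 1/1)
  emit 'b', narrow to [1/2, 2/3)
Step 2: interval [1/2, 2/3), width = 2/3 - 1/2 = 1/6
  'f': [1/2 + 1/6*0/1, 1/2 + 1/6*1/3) = [1/2, 5/9) <- contains code 163/324
  'd': [1/2 + 1/6*1/3, 1/2 + 1/6*1/2) = [5/9, 7/12)
  'b': [1/2 + 1/6*1/2, 1/2 + 1/6*2/3) = [7/12, 11/18)
  'a': [1/2 + 1/6*2/3, 1/2 + 1/6*1/1) = [11/18, 2/3)
  emit 'f', narrow to [1/2, 5/9)
Step 3: interval [1/2, 5/9), width = 5/9 - 1/2 = 1/18
  'f': [1/2 + 1/18*0/1, 1/2 + 1/18*1/3) = [1/2, 14/27) <- contains code 163/324
  'd': [1/2 + 1/18*1/3, 1/2 + 1/18*1/2) = [14/27, 19/36)
  'b': [1/2 + 1/18*1/2, 1/2 + 1/18*2/3) = [19/36, 29/54)
  'a': [1/2 + 1/18*2/3, 1/2 + 1/18*1/1) = [29/54, 5/9)
  emit 'f', narrow to [1/2, 14/27)
Step 4: interval [1/2, 14/27), width = 14/27 - 1/2 = 1/54
  'f': [1/2 + 1/54*0/1, 1/2 + 1/54*1/3) = [1/2, 41/81) <- contains code 163/324
  'd': [1/2 + 1/54*1/3, 1/2 + 1/54*1/2) = [41/81, 55/108)
  'b': [1/2 + 1/54*1/2, 1/2 + 1/54*2/3) = [55/108, 83/162)
  'a': [1/2 + 1/54*2/3, 1/2 + 1/54*1/1) = [83/162, 14/27)
  emit 'f', narrow to [1/2, 41/81)

Answer: 1/2 41/81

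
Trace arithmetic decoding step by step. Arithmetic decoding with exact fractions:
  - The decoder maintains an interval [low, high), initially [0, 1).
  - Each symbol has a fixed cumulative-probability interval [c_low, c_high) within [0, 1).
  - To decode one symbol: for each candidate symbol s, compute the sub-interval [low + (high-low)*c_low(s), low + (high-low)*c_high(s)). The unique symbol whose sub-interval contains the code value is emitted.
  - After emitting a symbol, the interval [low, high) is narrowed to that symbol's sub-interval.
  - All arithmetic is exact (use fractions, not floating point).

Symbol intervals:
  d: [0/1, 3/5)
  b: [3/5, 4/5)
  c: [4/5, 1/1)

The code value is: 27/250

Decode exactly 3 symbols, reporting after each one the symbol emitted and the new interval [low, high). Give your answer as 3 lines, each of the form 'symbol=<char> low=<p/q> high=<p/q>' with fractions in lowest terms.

Answer: symbol=d low=0/1 high=3/5
symbol=d low=0/1 high=9/25
symbol=d low=0/1 high=27/125

Derivation:
Step 1: interval [0/1, 1/1), width = 1/1 - 0/1 = 1/1
  'd': [0/1 + 1/1*0/1, 0/1 + 1/1*3/5) = [0/1, 3/5) <- contains code 27/250
  'b': [0/1 + 1/1*3/5, 0/1 + 1/1*4/5) = [3/5, 4/5)
  'c': [0/1 + 1/1*4/5, 0/1 + 1/1*1/1) = [4/5, 1/1)
  emit 'd', narrow to [0/1, 3/5)
Step 2: interval [0/1, 3/5), width = 3/5 - 0/1 = 3/5
  'd': [0/1 + 3/5*0/1, 0/1 + 3/5*3/5) = [0/1, 9/25) <- contains code 27/250
  'b': [0/1 + 3/5*3/5, 0/1 + 3/5*4/5) = [9/25, 12/25)
  'c': [0/1 + 3/5*4/5, 0/1 + 3/5*1/1) = [12/25, 3/5)
  emit 'd', narrow to [0/1, 9/25)
Step 3: interval [0/1, 9/25), width = 9/25 - 0/1 = 9/25
  'd': [0/1 + 9/25*0/1, 0/1 + 9/25*3/5) = [0/1, 27/125) <- contains code 27/250
  'b': [0/1 + 9/25*3/5, 0/1 + 9/25*4/5) = [27/125, 36/125)
  'c': [0/1 + 9/25*4/5, 0/1 + 9/25*1/1) = [36/125, 9/25)
  emit 'd', narrow to [0/1, 27/125)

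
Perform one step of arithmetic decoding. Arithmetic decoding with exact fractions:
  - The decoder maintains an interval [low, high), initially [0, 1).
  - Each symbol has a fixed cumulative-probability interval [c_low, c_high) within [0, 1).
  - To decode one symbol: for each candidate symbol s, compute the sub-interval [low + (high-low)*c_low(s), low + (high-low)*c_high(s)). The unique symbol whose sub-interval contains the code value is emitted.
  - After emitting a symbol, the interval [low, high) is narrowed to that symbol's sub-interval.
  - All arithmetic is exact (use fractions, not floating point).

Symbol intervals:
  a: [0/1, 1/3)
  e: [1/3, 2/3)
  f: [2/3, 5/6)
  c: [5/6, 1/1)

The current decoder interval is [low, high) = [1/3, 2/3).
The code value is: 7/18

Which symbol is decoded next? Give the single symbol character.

Interval width = high − low = 2/3 − 1/3 = 1/3
Scaled code = (code − low) / width = (7/18 − 1/3) / 1/3 = 1/6
  a: [0/1, 1/3) ← scaled code falls here ✓
  e: [1/3, 2/3) 
  f: [2/3, 5/6) 
  c: [5/6, 1/1) 

Answer: a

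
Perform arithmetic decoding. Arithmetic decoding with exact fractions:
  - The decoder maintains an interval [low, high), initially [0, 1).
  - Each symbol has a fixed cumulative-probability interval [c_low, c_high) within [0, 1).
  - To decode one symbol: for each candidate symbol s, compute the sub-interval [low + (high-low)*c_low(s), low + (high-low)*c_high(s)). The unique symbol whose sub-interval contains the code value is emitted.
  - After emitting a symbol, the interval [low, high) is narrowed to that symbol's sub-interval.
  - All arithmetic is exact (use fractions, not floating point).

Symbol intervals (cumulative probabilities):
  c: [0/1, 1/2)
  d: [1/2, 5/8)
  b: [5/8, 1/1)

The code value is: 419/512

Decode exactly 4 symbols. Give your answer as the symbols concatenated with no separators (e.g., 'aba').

Step 1: interval [0/1, 1/1), width = 1/1 - 0/1 = 1/1
  'c': [0/1 + 1/1*0/1, 0/1 + 1/1*1/2) = [0/1, 1/2)
  'd': [0/1 + 1/1*1/2, 0/1 + 1/1*5/8) = [1/2, 5/8)
  'b': [0/1 + 1/1*5/8, 0/1 + 1/1*1/1) = [5/8, 1/1) <- contains code 419/512
  emit 'b', narrow to [5/8, 1/1)
Step 2: interval [5/8, 1/1), width = 1/1 - 5/8 = 3/8
  'c': [5/8 + 3/8*0/1, 5/8 + 3/8*1/2) = [5/8, 13/16)
  'd': [5/8 + 3/8*1/2, 5/8 + 3/8*5/8) = [13/16, 55/64) <- contains code 419/512
  'b': [5/8 + 3/8*5/8, 5/8 + 3/8*1/1) = [55/64, 1/1)
  emit 'd', narrow to [13/16, 55/64)
Step 3: interval [13/16, 55/64), width = 55/64 - 13/16 = 3/64
  'c': [13/16 + 3/64*0/1, 13/16 + 3/64*1/2) = [13/16, 107/128) <- contains code 419/512
  'd': [13/16 + 3/64*1/2, 13/16 + 3/64*5/8) = [107/128, 431/512)
  'b': [13/16 + 3/64*5/8, 13/16 + 3/64*1/1) = [431/512, 55/64)
  emit 'c', narrow to [13/16, 107/128)
Step 4: interval [13/16, 107/128), width = 107/128 - 13/16 = 3/128
  'c': [13/16 + 3/128*0/1, 13/16 + 3/128*1/2) = [13/16, 211/256) <- contains code 419/512
  'd': [13/16 + 3/128*1/2, 13/16 + 3/128*5/8) = [211/256, 847/1024)
  'b': [13/16 + 3/128*5/8, 13/16 + 3/128*1/1) = [847/1024, 107/128)
  emit 'c', narrow to [13/16, 211/256)

Answer: bdcc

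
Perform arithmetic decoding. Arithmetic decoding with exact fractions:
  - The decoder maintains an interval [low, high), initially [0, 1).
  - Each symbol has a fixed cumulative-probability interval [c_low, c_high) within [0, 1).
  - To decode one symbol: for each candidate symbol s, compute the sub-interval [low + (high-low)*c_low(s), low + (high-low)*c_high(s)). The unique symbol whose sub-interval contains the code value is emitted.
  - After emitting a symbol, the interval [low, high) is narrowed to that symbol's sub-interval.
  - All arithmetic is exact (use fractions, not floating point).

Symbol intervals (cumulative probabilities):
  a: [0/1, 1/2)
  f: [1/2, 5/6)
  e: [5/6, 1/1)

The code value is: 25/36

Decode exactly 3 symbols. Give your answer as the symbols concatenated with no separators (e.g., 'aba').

Step 1: interval [0/1, 1/1), width = 1/1 - 0/1 = 1/1
  'a': [0/1 + 1/1*0/1, 0/1 + 1/1*1/2) = [0/1, 1/2)
  'f': [0/1 + 1/1*1/2, 0/1 + 1/1*5/6) = [1/2, 5/6) <- contains code 25/36
  'e': [0/1 + 1/1*5/6, 0/1 + 1/1*1/1) = [5/6, 1/1)
  emit 'f', narrow to [1/2, 5/6)
Step 2: interval [1/2, 5/6), width = 5/6 - 1/2 = 1/3
  'a': [1/2 + 1/3*0/1, 1/2 + 1/3*1/2) = [1/2, 2/3)
  'f': [1/2 + 1/3*1/2, 1/2 + 1/3*5/6) = [2/3, 7/9) <- contains code 25/36
  'e': [1/2 + 1/3*5/6, 1/2 + 1/3*1/1) = [7/9, 5/6)
  emit 'f', narrow to [2/3, 7/9)
Step 3: interval [2/3, 7/9), width = 7/9 - 2/3 = 1/9
  'a': [2/3 + 1/9*0/1, 2/3 + 1/9*1/2) = [2/3, 13/18) <- contains code 25/36
  'f': [2/3 + 1/9*1/2, 2/3 + 1/9*5/6) = [13/18, 41/54)
  'e': [2/3 + 1/9*5/6, 2/3 + 1/9*1/1) = [41/54, 7/9)
  emit 'a', narrow to [2/3, 13/18)

Answer: ffa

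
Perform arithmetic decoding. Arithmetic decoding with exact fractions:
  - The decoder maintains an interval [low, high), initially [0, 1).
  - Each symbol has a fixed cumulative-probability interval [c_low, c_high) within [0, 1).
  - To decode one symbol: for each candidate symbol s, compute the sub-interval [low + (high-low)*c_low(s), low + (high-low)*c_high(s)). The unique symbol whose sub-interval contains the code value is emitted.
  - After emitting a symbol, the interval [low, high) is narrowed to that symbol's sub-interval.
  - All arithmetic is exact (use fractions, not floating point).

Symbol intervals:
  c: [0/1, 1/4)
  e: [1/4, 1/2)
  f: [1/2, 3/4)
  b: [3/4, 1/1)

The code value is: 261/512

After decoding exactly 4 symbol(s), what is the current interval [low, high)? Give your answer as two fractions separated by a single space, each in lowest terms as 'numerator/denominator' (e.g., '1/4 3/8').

Step 1: interval [0/1, 1/1), width = 1/1 - 0/1 = 1/1
  'c': [0/1 + 1/1*0/1, 0/1 + 1/1*1/4) = [0/1, 1/4)
  'e': [0/1 + 1/1*1/4, 0/1 + 1/1*1/2) = [1/4, 1/2)
  'f': [0/1 + 1/1*1/2, 0/1 + 1/1*3/4) = [1/2, 3/4) <- contains code 261/512
  'b': [0/1 + 1/1*3/4, 0/1 + 1/1*1/1) = [3/4, 1/1)
  emit 'f', narrow to [1/2, 3/4)
Step 2: interval [1/2, 3/4), width = 3/4 - 1/2 = 1/4
  'c': [1/2 + 1/4*0/1, 1/2 + 1/4*1/4) = [1/2, 9/16) <- contains code 261/512
  'e': [1/2 + 1/4*1/4, 1/2 + 1/4*1/2) = [9/16, 5/8)
  'f': [1/2 + 1/4*1/2, 1/2 + 1/4*3/4) = [5/8, 11/16)
  'b': [1/2 + 1/4*3/4, 1/2 + 1/4*1/1) = [11/16, 3/4)
  emit 'c', narrow to [1/2, 9/16)
Step 3: interval [1/2, 9/16), width = 9/16 - 1/2 = 1/16
  'c': [1/2 + 1/16*0/1, 1/2 + 1/16*1/4) = [1/2, 33/64) <- contains code 261/512
  'e': [1/2 + 1/16*1/4, 1/2 + 1/16*1/2) = [33/64, 17/32)
  'f': [1/2 + 1/16*1/2, 1/2 + 1/16*3/4) = [17/32, 35/64)
  'b': [1/2 + 1/16*3/4, 1/2 + 1/16*1/1) = [35/64, 9/16)
  emit 'c', narrow to [1/2, 33/64)
Step 4: interval [1/2, 33/64), width = 33/64 - 1/2 = 1/64
  'c': [1/2 + 1/64*0/1, 1/2 + 1/64*1/4) = [1/2, 129/256)
  'e': [1/2 + 1/64*1/4, 1/2 + 1/64*1/2) = [129/256, 65/128)
  'f': [1/2 + 1/64*1/2, 1/2 + 1/64*3/4) = [65/128, 131/256) <- contains code 261/512
  'b': [1/2 + 1/64*3/4, 1/2 + 1/64*1/1) = [131/256, 33/64)
  emit 'f', narrow to [65/128, 131/256)

Answer: 65/128 131/256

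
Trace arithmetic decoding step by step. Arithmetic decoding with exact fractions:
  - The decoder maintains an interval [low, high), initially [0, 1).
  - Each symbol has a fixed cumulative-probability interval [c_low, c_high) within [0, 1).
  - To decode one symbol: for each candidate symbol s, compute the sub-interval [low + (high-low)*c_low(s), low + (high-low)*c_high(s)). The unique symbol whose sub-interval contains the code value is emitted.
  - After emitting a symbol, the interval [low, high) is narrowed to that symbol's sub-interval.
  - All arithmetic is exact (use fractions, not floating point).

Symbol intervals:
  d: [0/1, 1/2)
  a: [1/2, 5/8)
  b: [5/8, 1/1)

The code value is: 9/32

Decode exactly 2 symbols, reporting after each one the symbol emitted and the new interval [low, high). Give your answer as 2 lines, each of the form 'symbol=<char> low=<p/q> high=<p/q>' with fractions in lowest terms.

Answer: symbol=d low=0/1 high=1/2
symbol=a low=1/4 high=5/16

Derivation:
Step 1: interval [0/1, 1/1), width = 1/1 - 0/1 = 1/1
  'd': [0/1 + 1/1*0/1, 0/1 + 1/1*1/2) = [0/1, 1/2) <- contains code 9/32
  'a': [0/1 + 1/1*1/2, 0/1 + 1/1*5/8) = [1/2, 5/8)
  'b': [0/1 + 1/1*5/8, 0/1 + 1/1*1/1) = [5/8, 1/1)
  emit 'd', narrow to [0/1, 1/2)
Step 2: interval [0/1, 1/2), width = 1/2 - 0/1 = 1/2
  'd': [0/1 + 1/2*0/1, 0/1 + 1/2*1/2) = [0/1, 1/4)
  'a': [0/1 + 1/2*1/2, 0/1 + 1/2*5/8) = [1/4, 5/16) <- contains code 9/32
  'b': [0/1 + 1/2*5/8, 0/1 + 1/2*1/1) = [5/16, 1/2)
  emit 'a', narrow to [1/4, 5/16)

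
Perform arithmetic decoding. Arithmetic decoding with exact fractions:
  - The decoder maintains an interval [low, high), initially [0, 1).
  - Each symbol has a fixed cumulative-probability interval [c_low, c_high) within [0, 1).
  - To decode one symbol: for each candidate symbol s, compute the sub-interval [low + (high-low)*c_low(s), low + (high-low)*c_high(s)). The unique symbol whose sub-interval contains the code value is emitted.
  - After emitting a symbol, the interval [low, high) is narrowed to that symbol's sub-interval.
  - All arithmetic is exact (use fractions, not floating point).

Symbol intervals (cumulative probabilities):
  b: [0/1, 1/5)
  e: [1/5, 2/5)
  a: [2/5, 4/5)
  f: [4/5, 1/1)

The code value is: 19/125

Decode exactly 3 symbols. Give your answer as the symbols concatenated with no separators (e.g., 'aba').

Answer: baf

Derivation:
Step 1: interval [0/1, 1/1), width = 1/1 - 0/1 = 1/1
  'b': [0/1 + 1/1*0/1, 0/1 + 1/1*1/5) = [0/1, 1/5) <- contains code 19/125
  'e': [0/1 + 1/1*1/5, 0/1 + 1/1*2/5) = [1/5, 2/5)
  'a': [0/1 + 1/1*2/5, 0/1 + 1/1*4/5) = [2/5, 4/5)
  'f': [0/1 + 1/1*4/5, 0/1 + 1/1*1/1) = [4/5, 1/1)
  emit 'b', narrow to [0/1, 1/5)
Step 2: interval [0/1, 1/5), width = 1/5 - 0/1 = 1/5
  'b': [0/1 + 1/5*0/1, 0/1 + 1/5*1/5) = [0/1, 1/25)
  'e': [0/1 + 1/5*1/5, 0/1 + 1/5*2/5) = [1/25, 2/25)
  'a': [0/1 + 1/5*2/5, 0/1 + 1/5*4/5) = [2/25, 4/25) <- contains code 19/125
  'f': [0/1 + 1/5*4/5, 0/1 + 1/5*1/1) = [4/25, 1/5)
  emit 'a', narrow to [2/25, 4/25)
Step 3: interval [2/25, 4/25), width = 4/25 - 2/25 = 2/25
  'b': [2/25 + 2/25*0/1, 2/25 + 2/25*1/5) = [2/25, 12/125)
  'e': [2/25 + 2/25*1/5, 2/25 + 2/25*2/5) = [12/125, 14/125)
  'a': [2/25 + 2/25*2/5, 2/25 + 2/25*4/5) = [14/125, 18/125)
  'f': [2/25 + 2/25*4/5, 2/25 + 2/25*1/1) = [18/125, 4/25) <- contains code 19/125
  emit 'f', narrow to [18/125, 4/25)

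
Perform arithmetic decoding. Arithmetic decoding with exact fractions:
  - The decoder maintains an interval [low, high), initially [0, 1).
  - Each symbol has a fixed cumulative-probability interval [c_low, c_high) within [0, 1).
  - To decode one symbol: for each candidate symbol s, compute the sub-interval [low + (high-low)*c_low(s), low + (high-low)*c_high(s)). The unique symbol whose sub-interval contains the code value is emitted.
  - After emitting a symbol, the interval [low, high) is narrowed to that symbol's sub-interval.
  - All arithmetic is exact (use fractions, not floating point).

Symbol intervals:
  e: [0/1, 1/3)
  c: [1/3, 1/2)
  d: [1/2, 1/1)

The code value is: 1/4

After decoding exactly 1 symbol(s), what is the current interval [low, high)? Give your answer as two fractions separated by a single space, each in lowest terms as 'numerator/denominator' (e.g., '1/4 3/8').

Step 1: interval [0/1, 1/1), width = 1/1 - 0/1 = 1/1
  'e': [0/1 + 1/1*0/1, 0/1 + 1/1*1/3) = [0/1, 1/3) <- contains code 1/4
  'c': [0/1 + 1/1*1/3, 0/1 + 1/1*1/2) = [1/3, 1/2)
  'd': [0/1 + 1/1*1/2, 0/1 + 1/1*1/1) = [1/2, 1/1)
  emit 'e', narrow to [0/1, 1/3)

Answer: 0/1 1/3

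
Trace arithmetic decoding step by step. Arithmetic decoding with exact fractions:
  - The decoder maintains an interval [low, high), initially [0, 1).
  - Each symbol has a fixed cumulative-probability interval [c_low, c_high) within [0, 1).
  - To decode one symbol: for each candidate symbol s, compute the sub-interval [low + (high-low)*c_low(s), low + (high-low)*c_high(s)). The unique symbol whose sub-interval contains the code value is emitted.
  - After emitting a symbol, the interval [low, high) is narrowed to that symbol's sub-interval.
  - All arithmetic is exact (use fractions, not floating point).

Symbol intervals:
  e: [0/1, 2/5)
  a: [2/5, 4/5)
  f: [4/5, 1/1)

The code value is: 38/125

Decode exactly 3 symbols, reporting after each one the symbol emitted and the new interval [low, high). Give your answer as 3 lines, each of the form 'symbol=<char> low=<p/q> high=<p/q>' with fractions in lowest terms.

Step 1: interval [0/1, 1/1), width = 1/1 - 0/1 = 1/1
  'e': [0/1 + 1/1*0/1, 0/1 + 1/1*2/5) = [0/1, 2/5) <- contains code 38/125
  'a': [0/1 + 1/1*2/5, 0/1 + 1/1*4/5) = [2/5, 4/5)
  'f': [0/1 + 1/1*4/5, 0/1 + 1/1*1/1) = [4/5, 1/1)
  emit 'e', narrow to [0/1, 2/5)
Step 2: interval [0/1, 2/5), width = 2/5 - 0/1 = 2/5
  'e': [0/1 + 2/5*0/1, 0/1 + 2/5*2/5) = [0/1, 4/25)
  'a': [0/1 + 2/5*2/5, 0/1 + 2/5*4/5) = [4/25, 8/25) <- contains code 38/125
  'f': [0/1 + 2/5*4/5, 0/1 + 2/5*1/1) = [8/25, 2/5)
  emit 'a', narrow to [4/25, 8/25)
Step 3: interval [4/25, 8/25), width = 8/25 - 4/25 = 4/25
  'e': [4/25 + 4/25*0/1, 4/25 + 4/25*2/5) = [4/25, 28/125)
  'a': [4/25 + 4/25*2/5, 4/25 + 4/25*4/5) = [28/125, 36/125)
  'f': [4/25 + 4/25*4/5, 4/25 + 4/25*1/1) = [36/125, 8/25) <- contains code 38/125
  emit 'f', narrow to [36/125, 8/25)

Answer: symbol=e low=0/1 high=2/5
symbol=a low=4/25 high=8/25
symbol=f low=36/125 high=8/25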